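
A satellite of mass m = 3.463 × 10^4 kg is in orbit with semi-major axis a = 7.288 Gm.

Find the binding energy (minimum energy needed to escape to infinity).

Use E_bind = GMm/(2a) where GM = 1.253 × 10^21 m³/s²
a = 7.288 Gm = 7.288 × 10^9 m
GM = 1.253 × 10^21 m³/s²
m = 3.463 × 10^4 kg
GMm = 1.253 × 10^21 × 34630 = 4.33914 × 10^25 m³·kg/s²
2a = 1.4576 × 10^10 m
E_bind = GMm/(2a) = 2.97691 × 10^15 J ≈ 2.977 PJ

Final answer: 2.977 PJ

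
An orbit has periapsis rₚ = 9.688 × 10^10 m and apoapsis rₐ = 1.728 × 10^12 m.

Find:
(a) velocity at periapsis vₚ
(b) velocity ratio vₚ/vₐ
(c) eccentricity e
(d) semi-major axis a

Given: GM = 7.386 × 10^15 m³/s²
rₚ = 9.688 × 10^10 m
rₐ = 1.728 × 10^12 m
GM = 7.386 × 10^15 m³/s²
a = (rₚ + rₐ)/2 = 9.1244 × 10^11 m
e = (rₐ − rₚ)/(rₐ + rₚ) = (1.63112 × 10^12) / (1.82488 × 10^12) = 0.893823
(a) vₚ² = GM (2/rₚ − 1/a) = 7.386 × 10^15 × (2.06441 × 10^-11 − 1.09596 × 10^-12) = 144383 m²/s²;  vₚ = 379.977 m/s ≈ 380 m/s
(b) vₚ/vₐ = rₐ/rₚ (angular momentum) = (1.728 × 10^12) / (9.688 × 10^10) = 17.8365 ≈ 17.84
(c) e = 0.893823 ≈ 0.8938
(d) a = 9.1244 × 10^11 m ≈ 9.124 × 10^11 m

Final answer:
(a) velocity at periapsis vₚ = 380 m/s
(b) velocity ratio vₚ/vₐ = 17.84
(c) eccentricity e = 0.8938
(d) semi-major axis a = 9.124 × 10^11 m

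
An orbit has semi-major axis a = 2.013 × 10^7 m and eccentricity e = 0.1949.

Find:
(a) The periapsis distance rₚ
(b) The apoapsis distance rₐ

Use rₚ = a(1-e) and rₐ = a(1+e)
a = 2.013 × 10^7 m
e = 0.1949:  1 − e = 0.8051,  1 + e = 1.1949
(a) rₚ = a(1 − e) = 2.013 × 10^7 m × 0.8051 = 1.62067 × 10^7 m ≈ 1.621 × 10^7 m
(b) rₐ = a(1 + e) = 2.013 × 10^7 m × 1.1949 = 2.40533 × 10^7 m ≈ 2.405 × 10^7 m

Final answer:
(a) rₚ = 1.621 × 10^7 m
(b) rₐ = 2.405 × 10^7 m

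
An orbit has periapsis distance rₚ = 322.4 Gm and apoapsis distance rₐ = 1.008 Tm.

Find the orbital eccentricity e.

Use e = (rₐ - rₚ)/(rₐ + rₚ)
rₚ = 322.4 Gm = 3.224 × 10^11 m
rₐ = 1.008 Tm = 1.008 × 10^12 m
rₐ − rₚ = 6.856 × 10^11 m
rₐ + rₚ = 1.3304 × 10^12 m
e = (rₐ − rₚ)/(rₐ + rₚ) = 0.515334

Final answer: e = 0.5153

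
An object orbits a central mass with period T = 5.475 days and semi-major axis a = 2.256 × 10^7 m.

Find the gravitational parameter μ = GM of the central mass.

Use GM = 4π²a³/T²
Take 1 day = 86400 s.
T = 5.475 days = 473040 s
a = 2.256 × 10^7 m
a³ = 1.1482 × 10^22 m³
T² = 2.23767 × 10^11 s²
GM = 4π² × (1.1482 × 10^22) / (2.23767 × 10^11) = 2.02573 × 10^12 m³/s²
GM ≈ 2.026 × 10^12 m³/s²

Final answer: GM = 2.026 × 10^12 m³/s²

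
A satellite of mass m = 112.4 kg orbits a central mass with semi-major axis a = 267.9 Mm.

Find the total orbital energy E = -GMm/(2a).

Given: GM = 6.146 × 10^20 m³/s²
a = 267.9 Mm = 2.679 × 10^8 m
GM = 6.146 × 10^20 m³/s²
2a = 5.358 × 10^8 m
GMm = 6.146 × 10^20 × 112.4 = 6.9081 × 10^22 m³·kg/s²
E = −GMm/(2a) = -1.28931 × 10^14 J ≈ -128.9 TJ

Final answer: -128.9 TJ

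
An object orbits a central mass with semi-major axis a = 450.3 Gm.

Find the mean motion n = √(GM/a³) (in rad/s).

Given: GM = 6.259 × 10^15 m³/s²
a = 450.3 Gm = 4.503 × 10^11 m
GM = 6.259 × 10^15 m³/s²
a³ = 9.13074 × 10^34 m³
GM/a³ = (6.259 × 10^15) / (9.13074 × 10^34) = 6.85487 × 10^-20 s⁻²
n = √(GM/a³) = 2.61818 × 10^-10 rad/s ≈ 2.618 × 10^-10 rad/s

Final answer: n = 2.618 × 10^-10 rad/s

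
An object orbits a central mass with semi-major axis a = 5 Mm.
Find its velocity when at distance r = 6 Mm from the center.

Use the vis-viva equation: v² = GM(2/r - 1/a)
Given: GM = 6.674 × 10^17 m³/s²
a = 5 Mm = 5 × 10^6 m
r = 6 Mm = 6 × 10^6 m
GM = 6.674 × 10^17 m³/s²
2/r − 1/a = 3.33333 × 10^-7 − 2 × 10^-7 = 1.33333 × 10^-7 m⁻¹
v² = GM (2/r − 1/a) = 8.89867 × 10^10 m²/s²
v = 298306 m/s ≈ 298.3 km/s

Final answer: 298.3 km/s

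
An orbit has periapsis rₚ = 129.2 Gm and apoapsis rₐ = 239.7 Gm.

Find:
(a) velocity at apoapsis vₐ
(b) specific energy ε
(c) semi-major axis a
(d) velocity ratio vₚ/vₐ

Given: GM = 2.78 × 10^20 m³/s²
rₚ = 129.2 Gm = 1.292 × 10^11 m
rₐ = 239.7 Gm = 2.397 × 10^11 m
GM = 2.78 × 10^20 m³/s²
a = (rₚ + rₐ)/2 = 1.8445 × 10^11 m
e = (rₐ − rₚ)/(rₐ + rₚ) = (1.105 × 10^11) / (3.689 × 10^11) = 0.299539
(a) vₐ² = GM (2/rₐ − 1/a) = 2.78 × 10^20 × (8.34376 × 10^-12 − 5.42152 × 10^-12) = 8.12383 × 10^8 m²/s²;  vₐ = 28502.3 m/s ≈ 28.5 km/s
(b) 2a = 3.689 × 10^11 m;  ε = −GM/(2a) = -7.53592 × 10^8 J/kg ≈ -753.6 MJ/kg
(c) a = 1.8445 × 10^11 m ≈ 184.4 Gm
(d) vₚ/vₐ = rₐ/rₚ (angular momentum) = (2.397 × 10^11) / (1.292 × 10^11) = 1.85526 ≈ 1.855

Final answer:
(a) velocity at apoapsis vₐ = 28.5 km/s
(b) specific energy ε = -753.6 MJ/kg
(c) semi-major axis a = 184.4 Gm
(d) velocity ratio vₚ/vₐ = 1.855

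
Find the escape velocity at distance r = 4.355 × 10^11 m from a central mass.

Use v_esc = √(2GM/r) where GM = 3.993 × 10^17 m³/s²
r = 4.355 × 10^11 m
GM = 3.993 × 10^17 m³/s²
2GM/r = 2 × (3.993 × 10^17) / (4.355 × 10^11) = 1.83375 × 10^6 m²/s²
v_esc = √(2GM/r) = 1354.16 m/s ≈ 1.354 km/s

Final answer: 1.354 km/s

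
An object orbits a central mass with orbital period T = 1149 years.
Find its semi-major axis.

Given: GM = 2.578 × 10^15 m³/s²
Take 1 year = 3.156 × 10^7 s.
T = 1149 years = 3.62624 × 10^10 s
GM = 2.578 × 10^15 m³/s²
Kepler's third law: a³ = GM T² / (4π²)
T² = 1.31496 × 10^21 s²
a³ = (2.578 × 10^15) × (1.31496 × 10^21) / (4π²) = 8.58692 × 10^34 m³
a = (a³)^(1/3) = 4.41177 × 10^11 m ≈ 4.412 × 10^11 m

Final answer: 4.412 × 10^11 m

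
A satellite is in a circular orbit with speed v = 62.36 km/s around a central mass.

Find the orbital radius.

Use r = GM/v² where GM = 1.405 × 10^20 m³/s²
v = 62.36 km/s = 62360 m/s
GM = 1.405 × 10^20 m³/s²
v² = 3.88877 × 10^9 m²/s²
r = GM/v² = (1.405 × 10^20) / (3.88877 × 10^9) = 3.61297 × 10^10 m ≈ 36.13 Gm

Final answer: 36.13 Gm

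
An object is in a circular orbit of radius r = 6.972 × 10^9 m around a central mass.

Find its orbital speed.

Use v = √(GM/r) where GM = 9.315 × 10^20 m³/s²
r = 6.972 × 10^9 m
GM = 9.315 × 10^20 m³/s²
GM/r = (9.315 × 10^20) / (6.972 × 10^9) = 1.33606 × 10^11 m²/s²
v = √(GM/r) = 365521 m/s ≈ 365.5 km/s

Final answer: 365.5 km/s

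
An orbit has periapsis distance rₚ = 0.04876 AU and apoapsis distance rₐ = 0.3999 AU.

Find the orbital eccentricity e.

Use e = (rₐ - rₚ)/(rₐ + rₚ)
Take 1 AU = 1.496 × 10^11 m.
rₚ = 0.04876 AU = 7.2945 × 10^9 m
rₐ = 0.3999 AU = 5.9825 × 10^10 m
rₐ − rₚ = 5.25305 × 10^10 m
rₐ + rₚ = 6.71195 × 10^10 m
e = (rₐ − rₚ)/(rₐ + rₚ) = 0.782642

Final answer: e = 0.7826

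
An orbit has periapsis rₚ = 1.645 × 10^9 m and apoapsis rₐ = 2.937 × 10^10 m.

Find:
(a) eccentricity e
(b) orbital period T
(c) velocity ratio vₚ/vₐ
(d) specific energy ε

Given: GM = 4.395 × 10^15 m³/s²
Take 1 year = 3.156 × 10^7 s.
rₚ = 1.645 × 10^9 m
rₐ = 2.937 × 10^10 m
GM = 4.395 × 10^15 m³/s²
a = (rₚ + rₐ)/2 = 1.55075 × 10^10 m
e = (rₐ − rₚ)/(rₐ + rₚ) = (2.7725 × 10^10) / (3.1015 × 10^10) = 0.893922
(a) e = 0.893922 ≈ 0.8939
(b) a³ = 3.72928 × 10^30 m³;  T = 2π √(a³/GM) = 2π × 2.91295 × 10^7 s = 1.83026 × 10^8 s ≈ 5.799 years
(c) vₚ/vₐ = rₐ/rₚ (angular momentum) = (2.937 × 10^10) / (1.645 × 10^9) = 17.8541 ≈ 17.85
(d) 2a = 3.1015 × 10^10 m;  ε = −GM/(2a) = -141706 J/kg ≈ -141.7 kJ/kg

Final answer:
(a) eccentricity e = 0.8939
(b) orbital period T = 5.799 years
(c) velocity ratio vₚ/vₐ = 17.85
(d) specific energy ε = -141.7 kJ/kg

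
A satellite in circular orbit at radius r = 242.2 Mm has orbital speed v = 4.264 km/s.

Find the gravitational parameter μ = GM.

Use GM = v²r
r = 242.2 Mm = 2.422 × 10^8 m
v = 4.264 km/s = 4264 m/s
v² = 1.81817 × 10^7 m²/s²
GM = v²r = 1.81817 × 10^7 × 2.422 × 10^8 = 4.40361 × 10^15 m³/s²
GM ≈ 4.404 × 10^15 m³/s²

Final answer: GM = 4.404 × 10^15 m³/s²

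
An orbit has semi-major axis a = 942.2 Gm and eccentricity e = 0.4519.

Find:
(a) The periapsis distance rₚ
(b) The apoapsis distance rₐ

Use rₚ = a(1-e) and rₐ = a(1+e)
a = 942.2 Gm = 9.422 × 10^11 m
e = 0.4519:  1 − e = 0.5481,  1 + e = 1.4519
(a) rₚ = a(1 − e) = 9.422 × 10^11 m × 0.5481 = 5.1642 × 10^11 m ≈ 516.4 Gm
(b) rₐ = a(1 + e) = 9.422 × 10^11 m × 1.4519 = 1.36798 × 10^12 m ≈ 1.368 Tm

Final answer:
(a) rₚ = 516.4 Gm
(b) rₐ = 1.368 Tm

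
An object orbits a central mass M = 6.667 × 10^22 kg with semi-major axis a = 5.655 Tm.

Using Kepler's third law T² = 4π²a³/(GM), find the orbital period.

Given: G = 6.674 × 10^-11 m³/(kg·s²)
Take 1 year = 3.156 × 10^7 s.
M = 6.667 × 10^22 kg
GM = G × M = 6.674 × 10^-11 × 6.667 × 10^22 = 4.44956 × 10^12 m³/s²
a = 5.655 Tm = 5.655 × 10^12 m
a³ = 1.80841 × 10^38 m³
T = 2π √(a³/GM) = 2π √((1.80841 × 10^38) / (4.44956 × 10^12)) = 2π × 6.37515 × 10^12 s
T = 4.00563 × 10^13 s ≈ 1.269 × 10^6 years

Final answer: 1.269 × 10^6 years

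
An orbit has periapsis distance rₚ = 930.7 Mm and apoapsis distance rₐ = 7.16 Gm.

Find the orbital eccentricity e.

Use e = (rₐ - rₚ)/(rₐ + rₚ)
rₚ = 930.7 Mm = 9.307 × 10^8 m
rₐ = 7.16 Gm = 7.16 × 10^9 m
rₐ − rₚ = 6.2293 × 10^9 m
rₐ + rₚ = 8.0907 × 10^9 m
e = (rₐ − rₚ)/(rₐ + rₚ) = 0.769933

Final answer: e = 0.7699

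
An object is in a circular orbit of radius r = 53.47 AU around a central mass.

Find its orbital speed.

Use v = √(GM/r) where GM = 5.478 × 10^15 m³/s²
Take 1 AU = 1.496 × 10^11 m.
r = 53.47 AU = 7.99911 × 10^12 m
GM = 5.478 × 10^15 m³/s²
GM/r = (5.478 × 10^15) / (7.99911 × 10^12) = 684.826 m²/s²
v = √(GM/r) = 26.1692 m/s ≈ 26.17 m/s

Final answer: 26.17 m/s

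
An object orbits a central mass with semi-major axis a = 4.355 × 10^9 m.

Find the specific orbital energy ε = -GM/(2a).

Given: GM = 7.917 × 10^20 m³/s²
a = 4.355 × 10^9 m
GM = 7.917 × 10^20 m³/s²
2a = 8.71 × 10^9 m
ε = −GM/(2a) = -9.08955 × 10^10 J/kg ≈ -90.9 GJ/kg

Final answer: -90.9 GJ/kg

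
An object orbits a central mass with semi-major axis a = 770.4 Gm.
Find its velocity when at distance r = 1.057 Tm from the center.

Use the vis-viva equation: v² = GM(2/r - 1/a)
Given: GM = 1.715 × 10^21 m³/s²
a = 770.4 Gm = 7.704 × 10^11 m
r = 1.057 Tm = 1.057 × 10^12 m
GM = 1.715 × 10^21 m³/s²
2/r − 1/a = 1.89215 × 10^-12 − 1.29803 × 10^-12 = 5.94121 × 10^-13 m⁻¹
v² = GM (2/r − 1/a) = 1.01892 × 10^9 m²/s²
v = 31920.5 m/s ≈ 31.92 km/s

Final answer: 31.92 km/s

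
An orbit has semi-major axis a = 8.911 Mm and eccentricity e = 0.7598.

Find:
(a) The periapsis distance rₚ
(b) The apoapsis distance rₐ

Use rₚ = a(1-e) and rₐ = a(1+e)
a = 8.911 Mm = 8.911 × 10^6 m
e = 0.7598:  1 − e = 0.2402,  1 + e = 1.7598
(a) rₚ = a(1 − e) = 8.911 × 10^6 m × 0.2402 = 2.14042 × 10^6 m ≈ 2.14 Mm
(b) rₐ = a(1 + e) = 8.911 × 10^6 m × 1.7598 = 1.56816 × 10^7 m ≈ 15.68 Mm

Final answer:
(a) rₚ = 2.14 Mm
(b) rₐ = 15.68 Mm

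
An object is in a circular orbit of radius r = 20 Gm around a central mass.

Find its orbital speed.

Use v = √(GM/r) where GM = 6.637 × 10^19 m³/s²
r = 20 Gm = 2 × 10^10 m
GM = 6.637 × 10^19 m³/s²
GM/r = (6.637 × 10^19) / (2 × 10^10) = 3.3185 × 10^9 m²/s²
v = √(GM/r) = 57606.4 m/s ≈ 57.61 km/s

Final answer: 57.61 km/s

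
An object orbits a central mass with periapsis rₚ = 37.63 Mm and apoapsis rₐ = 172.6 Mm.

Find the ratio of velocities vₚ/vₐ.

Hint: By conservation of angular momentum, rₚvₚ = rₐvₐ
rₚ = 37.63 Mm = 3.763 × 10^7 m
rₐ = 172.6 Mm = 1.726 × 10^8 m
rₚvₚ = rₐvₐ  ⇒  vₚ/vₐ = rₐ/rₚ
vₚ/vₐ = (1.726 × 10^8) / (3.763 × 10^7) = 4.58677

Final answer: vₚ/vₐ = 4.587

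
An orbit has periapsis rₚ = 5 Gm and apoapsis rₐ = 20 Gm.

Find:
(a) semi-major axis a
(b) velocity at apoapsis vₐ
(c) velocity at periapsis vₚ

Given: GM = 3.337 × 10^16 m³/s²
rₚ = 5 Gm = 5 × 10^9 m
rₐ = 20 Gm = 2 × 10^10 m
GM = 3.337 × 10^16 m³/s²
a = (rₚ + rₐ)/2 = 1.25 × 10^10 m
e = (rₐ − rₚ)/(rₐ + rₚ) = (1.5 × 10^10) / (2.5 × 10^10) = 0.6
(a) a = 1.25 × 10^10 m ≈ 12.5 Gm
(b) vₐ² = GM (2/rₐ − 1/a) = 3.337 × 10^16 × (1 × 10^-10 − 8 × 10^-11) = 667400 m²/s²;  vₐ = 816.946 m/s ≈ 816.9 m/s
(c) vₚ² = GM (2/rₚ − 1/a) = 3.337 × 10^16 × (4 × 10^-10 − 8 × 10^-11) = 1.06784 × 10^7 m²/s²;  vₚ = 3267.78 m/s ≈ 3.268 km/s

Final answer:
(a) semi-major axis a = 12.5 Gm
(b) velocity at apoapsis vₐ = 816.9 m/s
(c) velocity at periapsis vₚ = 3.268 km/s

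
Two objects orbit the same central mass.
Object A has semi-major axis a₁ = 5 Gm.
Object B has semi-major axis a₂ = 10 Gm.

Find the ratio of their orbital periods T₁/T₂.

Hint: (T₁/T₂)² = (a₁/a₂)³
a₁ = 5 Gm = 5 × 10^9 m
a₂ = 10 Gm = 1 × 10^10 m
a₁/a₂ = 0.5
T₁/T₂ = (a₁/a₂)^(3/2) = (0.5)^1.5 = 0.353553

Final answer: T₁/T₂ = 0.3536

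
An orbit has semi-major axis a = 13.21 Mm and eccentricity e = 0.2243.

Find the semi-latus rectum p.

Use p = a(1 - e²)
a = 13.21 Mm = 1.321 × 10^7 m
e = 0.2243,  e² = 0.0503105,  1 − e² = 0.94969
p = a(1 − e²) = 1.321 × 10^7 m × 0.94969 = 1.25454 × 10^7 m ≈ 12.55 Mm

Final answer: p = 12.55 Mm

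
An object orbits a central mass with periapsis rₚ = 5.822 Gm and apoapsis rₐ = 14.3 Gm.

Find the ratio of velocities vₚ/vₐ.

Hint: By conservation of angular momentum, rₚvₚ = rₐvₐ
rₚ = 5.822 Gm = 5.822 × 10^9 m
rₐ = 14.3 Gm = 1.43 × 10^10 m
rₚvₚ = rₐvₐ  ⇒  vₚ/vₐ = rₐ/rₚ
vₚ/vₐ = (1.43 × 10^10) / (5.822 × 10^9) = 2.4562

Final answer: vₚ/vₐ = 2.456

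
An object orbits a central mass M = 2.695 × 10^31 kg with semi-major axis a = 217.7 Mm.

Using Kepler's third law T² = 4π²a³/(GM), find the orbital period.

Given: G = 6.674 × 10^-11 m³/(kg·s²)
M = 2.695 × 10^31 kg
GM = G × M = 6.674 × 10^-11 × 2.695 × 10^31 = 1.79864 × 10^21 m³/s²
a = 217.7 Mm = 2.177 × 10^8 m
a³ = 1.03175 × 10^25 m³
T = 2π √(a³/GM) = 2π √((1.03175 × 10^25) / (1.79864 × 10^21)) = 2π × 75.7382 s
T = 475.877 s ≈ 7.931 minutes

Final answer: 7.931 minutes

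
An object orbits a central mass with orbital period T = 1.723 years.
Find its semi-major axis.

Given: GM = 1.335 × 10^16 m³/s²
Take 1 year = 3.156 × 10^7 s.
T = 1.723 years = 5.43779 × 10^7 s
GM = 1.335 × 10^16 m³/s²
Kepler's third law: a³ = GM T² / (4π²)
T² = 2.95695 × 10^15 s²
a³ = (1.335 × 10^16) × (2.95695 × 10^15) / (4π²) = 9.99922 × 10^29 m³
a = (a³)^(1/3) = 9.99974 × 10^9 m ≈ 10 Gm

Final answer: 10 Gm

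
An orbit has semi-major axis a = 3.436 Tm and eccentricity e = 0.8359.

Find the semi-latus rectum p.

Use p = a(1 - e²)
a = 3.436 Tm = 3.436 × 10^12 m
e = 0.8359,  e² = 0.698729,  1 − e² = 0.301271
p = a(1 − e²) = 3.436 × 10^12 m × 0.301271 = 1.03517 × 10^12 m ≈ 1.035 Tm

Final answer: p = 1.035 Tm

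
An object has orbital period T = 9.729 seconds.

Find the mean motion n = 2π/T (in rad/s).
T = 9.729 seconds
n = 2π / 9.729 s = 0.64582 rad/s ≈ 0.6458 rad/s

Final answer: n = 0.6458 rad/s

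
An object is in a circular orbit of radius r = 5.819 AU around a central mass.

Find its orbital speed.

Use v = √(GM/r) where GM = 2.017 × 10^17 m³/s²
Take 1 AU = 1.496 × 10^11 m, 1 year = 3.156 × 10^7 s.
r = 5.819 AU = 8.70522 × 10^11 m
GM = 2.017 × 10^17 m³/s²
GM/r = (2.017 × 10^17) / (8.70522 × 10^11) = 231700 m²/s²
v = √(GM/r) = 481.352 m/s ≈ 0.1015 AU/year

Final answer: 0.1015 AU/year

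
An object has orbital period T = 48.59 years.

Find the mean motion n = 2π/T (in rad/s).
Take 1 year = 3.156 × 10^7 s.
T = 48.59 years = 1.5335 × 10^9 s
n = 2π / (1.5335 × 10^9 s) = 4.09728 × 10^-9 rad/s ≈ 4.097 × 10^-9 rad/s

Final answer: n = 4.097 × 10^-9 rad/s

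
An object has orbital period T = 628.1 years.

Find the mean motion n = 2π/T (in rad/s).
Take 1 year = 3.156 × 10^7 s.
T = 628.1 years = 1.98228 × 10^10 s
n = 2π / (1.98228 × 10^10 s) = 3.16967 × 10^-10 rad/s ≈ 3.17 × 10^-10 rad/s

Final answer: n = 3.17 × 10^-10 rad/s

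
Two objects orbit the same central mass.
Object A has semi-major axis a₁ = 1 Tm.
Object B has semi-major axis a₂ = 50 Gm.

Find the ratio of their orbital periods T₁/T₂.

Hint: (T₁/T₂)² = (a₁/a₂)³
a₁ = 1 Tm = 1 × 10^12 m
a₂ = 50 Gm = 5 × 10^10 m
a₁/a₂ = 20
T₁/T₂ = (a₁/a₂)^(3/2) = (20)^1.5 = 89.4427

Final answer: T₁/T₂ = 89.44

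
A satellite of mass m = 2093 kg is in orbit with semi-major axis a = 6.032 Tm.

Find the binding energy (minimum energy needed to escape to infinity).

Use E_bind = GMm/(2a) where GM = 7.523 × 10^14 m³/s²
a = 6.032 Tm = 6.032 × 10^12 m
GM = 7.523 × 10^14 m³/s²
m = 2093 kg
GMm = 7.523 × 10^14 × 2093 = 1.57456 × 10^18 m³·kg/s²
2a = 1.2064 × 10^13 m
E_bind = GMm/(2a) = 130518 J ≈ 130.5 kJ

Final answer: 130.5 kJ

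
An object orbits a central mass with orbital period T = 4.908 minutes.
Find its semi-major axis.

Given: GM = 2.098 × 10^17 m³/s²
T = 4.908 minutes = 294.48 s
GM = 2.098 × 10^17 m³/s²
Kepler's third law: a³ = GM T² / (4π²)
T² = 86718.5 s²
a³ = (2.098 × 10^17) × 86718.5 / (4π²) = 4.60848 × 10^20 m³
a = (a³)^(1/3) = 7.72418 × 10^6 m ≈ 7.724 Mm

Final answer: 7.724 Mm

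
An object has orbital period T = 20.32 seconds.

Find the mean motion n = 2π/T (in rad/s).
T = 20.32 seconds
n = 2π / 20.32 s = 0.309212 rad/s ≈ 0.3092 rad/s

Final answer: n = 0.3092 rad/s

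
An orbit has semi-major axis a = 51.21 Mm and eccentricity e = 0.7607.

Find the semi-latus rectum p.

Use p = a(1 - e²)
a = 51.21 Mm = 5.121 × 10^7 m
e = 0.7607,  e² = 0.578664,  1 − e² = 0.421336
p = a(1 − e²) = 5.121 × 10^7 m × 0.421336 = 2.15766 × 10^7 m ≈ 21.58 Mm

Final answer: p = 21.58 Mm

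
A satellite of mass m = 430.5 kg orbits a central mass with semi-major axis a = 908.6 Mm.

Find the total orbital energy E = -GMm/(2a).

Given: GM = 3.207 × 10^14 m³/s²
a = 908.6 Mm = 9.086 × 10^8 m
GM = 3.207 × 10^14 m³/s²
2a = 1.8172 × 10^9 m
GMm = 3.207 × 10^14 × 430.5 = 1.38061 × 10^17 m³·kg/s²
E = −GMm/(2a) = -7.59748 × 10^7 J ≈ -75.97 MJ

Final answer: -75.97 MJ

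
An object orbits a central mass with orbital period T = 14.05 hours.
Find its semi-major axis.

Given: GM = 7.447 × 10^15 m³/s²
T = 14.05 hours = 50580 s
GM = 7.447 × 10^15 m³/s²
Kepler's third law: a³ = GM T² / (4π²)
T² = 2.55834 × 10^9 s²
a³ = (7.447 × 10^15) × (2.55834 × 10^9) / (4π²) = 4.82591 × 10^23 m³
a = (a³)^(1/3) = 7.8438 × 10^7 m ≈ 7.844 × 10^7 m

Final answer: 7.844 × 10^7 m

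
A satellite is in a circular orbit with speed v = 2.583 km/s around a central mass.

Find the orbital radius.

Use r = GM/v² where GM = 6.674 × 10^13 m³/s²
v = 2.583 km/s = 2583 m/s
GM = 6.674 × 10^13 m³/s²
v² = 6.67189 × 10^6 m²/s²
r = GM/v² = (6.674 × 10^13) / (6.67189 × 10^6) = 1.00032 × 10^7 m ≈ 10 Mm

Final answer: 10 Mm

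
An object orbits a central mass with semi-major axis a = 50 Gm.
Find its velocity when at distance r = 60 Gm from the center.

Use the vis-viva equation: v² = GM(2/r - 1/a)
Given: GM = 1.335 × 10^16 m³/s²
a = 50 Gm = 5 × 10^10 m
r = 60 Gm = 6 × 10^10 m
GM = 1.335 × 10^16 m³/s²
2/r − 1/a = 3.33333 × 10^-11 − 2 × 10^-11 = 1.33333 × 10^-11 m⁻¹
v² = GM (2/r − 1/a) = 178000 m²/s²
v = 421.9 m/s ≈ 421.9 m/s

Final answer: 421.9 m/s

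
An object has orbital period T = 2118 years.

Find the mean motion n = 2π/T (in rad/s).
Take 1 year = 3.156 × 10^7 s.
T = 2118 years = 6.68441 × 10^10 s
n = 2π / (6.68441 × 10^10 s) = 9.39976 × 10^-11 rad/s ≈ 9.4 × 10^-11 rad/s

Final answer: n = 9.4 × 10^-11 rad/s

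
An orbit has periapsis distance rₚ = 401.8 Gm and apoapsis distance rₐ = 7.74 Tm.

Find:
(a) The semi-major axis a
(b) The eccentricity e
rₚ = 401.8 Gm = 4.018 × 10^11 m
rₐ = 7.74 Tm = 7.74 × 10^12 m
(a) a = (rₚ + rₐ)/2 = 4.0709 × 10^12 m ≈ 4.071 Tm
(b) e = (rₐ − rₚ)/(rₐ + rₚ) = (7.3382 × 10^12) / (8.1418 × 10^12) = 0.901299

Final answer:
(a) a = 4.071 Tm
(b) e = 0.9013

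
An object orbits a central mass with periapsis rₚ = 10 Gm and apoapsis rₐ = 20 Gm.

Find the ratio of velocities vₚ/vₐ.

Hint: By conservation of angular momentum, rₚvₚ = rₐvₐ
rₚ = 10 Gm = 1 × 10^10 m
rₐ = 20 Gm = 2 × 10^10 m
rₚvₚ = rₐvₐ  ⇒  vₚ/vₐ = rₐ/rₚ
vₚ/vₐ = (2 × 10^10) / (1 × 10^10) = 2

Final answer: vₚ/vₐ = 2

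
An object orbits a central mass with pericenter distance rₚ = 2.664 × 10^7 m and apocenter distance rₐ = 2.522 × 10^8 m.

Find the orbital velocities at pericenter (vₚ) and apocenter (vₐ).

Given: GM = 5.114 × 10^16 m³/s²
rₚ = 2.664 × 10^7 m
rₐ = 2.522 × 10^8 m
GM = 5.114 × 10^16 m³/s²
a = (rₚ + rₐ)/2 = 1.3942 × 10^8 m
Vis-viva: v² = GM (2/r − 1/a)
vₚ² = 5.114 × 10^16 × (7.50751 × 10^-8 − 7.17257 × 10^-9) = 3.47253 × 10^9 m²/s²
vₚ = 58928.2 m/s ≈ 58.93 km/s
vₐ² = 5.114 × 10^16 × (7.93021 × 10^-9 − 7.17257 × 10^-9) = 3.87458 × 10^7 m²/s²
vₐ = 6224.61 m/s ≈ 6.225 km/s

Final answer: vₚ = 58.93 km/s, vₐ = 6.225 km/s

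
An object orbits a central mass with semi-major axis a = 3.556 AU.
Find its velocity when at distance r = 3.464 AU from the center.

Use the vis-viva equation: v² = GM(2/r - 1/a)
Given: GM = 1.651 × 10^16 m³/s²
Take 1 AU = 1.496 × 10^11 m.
a = 3.556 AU = 5.31978 × 10^11 m
r = 3.464 AU = 5.18214 × 10^11 m
GM = 1.651 × 10^16 m³/s²
2/r − 1/a = 3.85941 × 10^-12 − 1.87978 × 10^-12 = 1.97963 × 10^-12 m⁻¹
v² = GM (2/r − 1/a) = 32683.7 m²/s²
v = 180.786 m/s ≈ 180.8 m/s

Final answer: 180.8 m/s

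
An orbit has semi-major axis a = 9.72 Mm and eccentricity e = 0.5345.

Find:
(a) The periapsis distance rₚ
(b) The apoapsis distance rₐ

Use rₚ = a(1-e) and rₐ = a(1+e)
a = 9.72 Mm = 9.72 × 10^6 m
e = 0.5345:  1 − e = 0.4655,  1 + e = 1.5345
(a) rₚ = a(1 − e) = 9.72 × 10^6 m × 0.4655 = 4.52466 × 10^6 m ≈ 4.525 Mm
(b) rₐ = a(1 + e) = 9.72 × 10^6 m × 1.5345 = 1.49153 × 10^7 m ≈ 14.92 Mm

Final answer:
(a) rₚ = 4.525 Mm
(b) rₐ = 14.92 Mm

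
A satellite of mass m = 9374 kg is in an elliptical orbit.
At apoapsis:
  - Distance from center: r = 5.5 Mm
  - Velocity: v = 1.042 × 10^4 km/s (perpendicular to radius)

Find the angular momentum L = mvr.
r = 5.5 Mm = 5.5 × 10^6 m
v = 1.042 × 10^4 km/s = 1.042 × 10^7 m/s
vr = 1.042 × 10^7 × 5.5 × 10^6 = 5.731 × 10^13 m²/s
L = m × vr = 9374 × 5.731 × 10^13 = 5.37224 × 10^17 kg·m²/s ≈ 5.372 × 10^17 kg·m²/s

Final answer: L = 5.372 × 10^17 kg·m²/s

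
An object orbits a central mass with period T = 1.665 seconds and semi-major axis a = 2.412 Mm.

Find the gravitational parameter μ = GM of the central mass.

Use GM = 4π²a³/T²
T = 1.665 seconds
a = 2.412 Mm = 2.412 × 10^6 m
a³ = 1.40324 × 10^19 m³
T² = 2.77223 s²
GM = 4π² × (1.40324 × 10^19) / 2.77223 = 1.99831 × 10^20 m³/s²
GM ≈ 1.998 × 10^20 m³/s²

Final answer: GM = 1.998 × 10^20 m³/s²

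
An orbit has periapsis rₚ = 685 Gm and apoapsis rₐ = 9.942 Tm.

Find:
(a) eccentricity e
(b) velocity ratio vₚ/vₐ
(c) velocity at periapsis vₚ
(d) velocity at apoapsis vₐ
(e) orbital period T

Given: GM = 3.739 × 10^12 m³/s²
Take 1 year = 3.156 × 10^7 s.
rₚ = 685 Gm = 6.85 × 10^11 m
rₐ = 9.942 Tm = 9.942 × 10^12 m
GM = 3.739 × 10^12 m³/s²
a = (rₚ + rₐ)/2 = 5.3135 × 10^12 m
e = (rₐ − rₚ)/(rₐ + rₚ) = (9.257 × 10^12) / (1.0627 × 10^13) = 0.871083
(a) e = 0.871083 ≈ 0.8711
(b) vₚ/vₐ = rₐ/rₚ (angular momentum) = (9.942 × 10^12) / (6.85 × 10^11) = 14.5139 ≈ 14.51
(c) vₚ² = GM (2/rₚ − 1/a) = 3.739 × 10^12 × (2.91971 × 10^-12 − 1.882 × 10^-13) = 10.2131 m²/s²;  vₚ = 3.1958 m/s ≈ 3.196 m/s
(d) vₐ² = GM (2/rₐ − 1/a) = 3.739 × 10^12 × (2.01167 × 10^-13 − 1.882 × 10^-13) = 0.0484832 m²/s²;  vₐ = 0.220189 m/s ≈ 0.2202 m/s
(e) a³ = 1.50018 × 10^38 m³;  T = 2π √(a³/GM) = 2π × 6.33422 × 10^12 s = 3.97991 × 10^13 s ≈ 1.261 × 10^6 years

Final answer:
(a) eccentricity e = 0.8711
(b) velocity ratio vₚ/vₐ = 14.51
(c) velocity at periapsis vₚ = 3.196 m/s
(d) velocity at apoapsis vₐ = 0.2202 m/s
(e) orbital period T = 1.261 × 10^6 years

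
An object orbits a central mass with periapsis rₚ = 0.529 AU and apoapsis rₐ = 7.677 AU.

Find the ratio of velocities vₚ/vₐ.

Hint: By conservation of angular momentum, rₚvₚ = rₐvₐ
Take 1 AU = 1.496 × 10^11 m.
rₚ = 0.529 AU = 7.91384 × 10^10 m
rₐ = 7.677 AU = 1.14848 × 10^12 m
rₚvₚ = rₐvₐ  ⇒  vₚ/vₐ = rₐ/rₚ
vₚ/vₐ = (1.14848 × 10^12) / (7.91384 × 10^10) = 14.5123

Final answer: vₚ/vₐ = 14.51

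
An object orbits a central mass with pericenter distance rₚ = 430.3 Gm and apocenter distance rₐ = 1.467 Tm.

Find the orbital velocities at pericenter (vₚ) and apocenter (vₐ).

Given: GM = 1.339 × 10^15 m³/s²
rₚ = 430.3 Gm = 4.303 × 10^11 m
rₐ = 1.467 Tm = 1.467 × 10^12 m
GM = 1.339 × 10^15 m³/s²
a = (rₚ + rₐ)/2 = 9.4865 × 10^11 m
Vis-viva: v² = GM (2/r − 1/a)
vₚ² = 1.339 × 10^15 × (4.64792 × 10^-12 − 1.05413 × 10^-12) = 4812.09 m²/s²
vₚ = 69.3692 m/s ≈ 69.37 m/s
vₐ² = 1.339 × 10^15 × (1.36333 × 10^-12 − 1.05413 × 10^-12) = 414.015 m²/s²
vₐ = 20.3474 m/s ≈ 20.35 m/s

Final answer: vₚ = 69.37 m/s, vₐ = 20.35 m/s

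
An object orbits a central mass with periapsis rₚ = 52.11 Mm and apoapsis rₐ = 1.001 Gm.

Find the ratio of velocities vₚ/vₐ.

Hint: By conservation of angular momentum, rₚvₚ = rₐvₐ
rₚ = 52.11 Mm = 5.211 × 10^7 m
rₐ = 1.001 Gm = 1.001 × 10^9 m
rₚvₚ = rₐvₐ  ⇒  vₚ/vₐ = rₐ/rₚ
vₚ/vₐ = (1.001 × 10^9) / (5.211 × 10^7) = 19.2094

Final answer: vₚ/vₐ = 19.21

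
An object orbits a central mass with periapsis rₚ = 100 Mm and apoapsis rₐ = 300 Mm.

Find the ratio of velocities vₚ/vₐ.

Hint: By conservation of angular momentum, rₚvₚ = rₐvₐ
rₚ = 100 Mm = 1 × 10^8 m
rₐ = 300 Mm = 3 × 10^8 m
rₚvₚ = rₐvₐ  ⇒  vₚ/vₐ = rₐ/rₚ
vₚ/vₐ = (3 × 10^8) / (1 × 10^8) = 3

Final answer: vₚ/vₐ = 3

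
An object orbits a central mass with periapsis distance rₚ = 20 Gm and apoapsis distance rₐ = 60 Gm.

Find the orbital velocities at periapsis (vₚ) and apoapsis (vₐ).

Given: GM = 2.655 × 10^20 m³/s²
rₚ = 20 Gm = 2 × 10^10 m
rₐ = 60 Gm = 6 × 10^10 m
GM = 2.655 × 10^20 m³/s²
a = (rₚ + rₐ)/2 = 4 × 10^10 m
Vis-viva: v² = GM (2/r − 1/a)
vₚ² = 2.655 × 10^20 × (1 × 10^-10 − 2.5 × 10^-11) = 1.99125 × 10^10 m²/s²
vₚ = 141112 m/s ≈ 141.1 km/s
vₐ² = 2.655 × 10^20 × (3.33333 × 10^-11 − 2.5 × 10^-11) = 2.2125 × 10^9 m²/s²
vₐ = 47037.2 m/s ≈ 47.04 km/s

Final answer: vₚ = 141.1 km/s, vₐ = 47.04 km/s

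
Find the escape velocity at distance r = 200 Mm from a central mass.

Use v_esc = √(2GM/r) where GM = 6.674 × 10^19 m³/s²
r = 200 Mm = 2 × 10^8 m
GM = 6.674 × 10^19 m³/s²
2GM/r = 2 × (6.674 × 10^19) / (2 × 10^8) = 6.674 × 10^11 m²/s²
v_esc = √(2GM/r) = 816946 m/s ≈ 816.9 km/s

Final answer: 816.9 km/s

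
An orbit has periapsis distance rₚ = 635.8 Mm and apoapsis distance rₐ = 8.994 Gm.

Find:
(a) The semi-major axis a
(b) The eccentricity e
rₚ = 635.8 Mm = 6.358 × 10^8 m
rₐ = 8.994 Gm = 8.994 × 10^9 m
(a) a = (rₚ + rₐ)/2 = 4.8149 × 10^9 m ≈ 4.815 Gm
(b) e = (rₐ − rₚ)/(rₐ + rₚ) = (8.3582 × 10^9) / (9.6298 × 10^9) = 0.867952

Final answer:
(a) a = 4.815 Gm
(b) e = 0.868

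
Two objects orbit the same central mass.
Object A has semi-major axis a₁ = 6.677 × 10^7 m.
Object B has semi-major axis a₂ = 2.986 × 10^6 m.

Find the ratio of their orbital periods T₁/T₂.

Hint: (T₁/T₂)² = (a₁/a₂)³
a₁ = 6.677 × 10^7 m
a₂ = 2.986 × 10^6 m
a₁/a₂ = 22.361
T₁/T₂ = (a₁/a₂)^(3/2) = (22.361)^1.5 = 105.74

Final answer: T₁/T₂ = 105.7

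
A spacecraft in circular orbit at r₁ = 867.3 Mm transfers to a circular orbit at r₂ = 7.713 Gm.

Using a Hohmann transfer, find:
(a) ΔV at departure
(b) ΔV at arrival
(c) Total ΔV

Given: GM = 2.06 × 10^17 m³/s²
r₁ = 867.3 Mm = 8.673 × 10^8 m
r₂ = 7.713 Gm = 7.713 × 10^9 m
GM = 2.06 × 10^17 m³/s²
Transfer ellipse: a_t = (r₁ + r₂)/2 = 4.29015 × 10^9 m
Circular speed at r₁: v₁ = √(GM/r₁) = 15411.6 m/s
Transfer speed at r₁ (periapsis): v₁ₜ = √(GM(2/r₁ − 1/a_t)) = 20664.5 m/s
(a) ΔV₁ = v₁ₜ − v₁ = 5252.83 m/s ≈ 5.253 km/s
Circular speed at r₂: v₂ = √(GM/r₂) = 5167.99 m/s
Transfer speed at r₂ (apoapsis): v₂ₜ = √(GM(2/r₂ − 1/a_t)) = 2323.65 m/s
(b) ΔV₂ = v₂ − v₂ₜ = 2844.35 m/s ≈ 2.844 km/s
(c) ΔV_total = ΔV₁ + ΔV₂ = 8097.18 m/s ≈ 8.097 km/s

Final answer:
(a) ΔV₁ = 5.253 km/s
(b) ΔV₂ = 2.844 km/s
(c) ΔV_total = 8.097 km/s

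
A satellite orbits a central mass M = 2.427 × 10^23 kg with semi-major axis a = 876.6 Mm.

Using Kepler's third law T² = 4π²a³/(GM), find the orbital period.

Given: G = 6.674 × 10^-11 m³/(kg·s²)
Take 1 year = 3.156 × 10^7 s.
M = 2.427 × 10^23 kg
GM = G × M = 6.674 × 10^-11 × 2.427 × 10^23 = 1.61978 × 10^13 m³/s²
a = 876.6 Mm = 8.766 × 10^8 m
a³ = 6.73604 × 10^26 m³
T = 2π √(a³/GM) = 2π √((6.73604 × 10^26) / (1.61978 × 10^13)) = 2π × 6.44873 × 10^6 s
T = 4.05186 × 10^7 s ≈ 1.284 years

Final answer: 1.284 years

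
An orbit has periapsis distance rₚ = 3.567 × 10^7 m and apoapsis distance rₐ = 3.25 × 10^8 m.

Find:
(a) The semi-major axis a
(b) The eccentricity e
rₚ = 3.567 × 10^7 m
rₐ = 3.25 × 10^8 m
(a) a = (rₚ + rₐ)/2 = 1.80335 × 10^8 m ≈ 1.803 × 10^8 m
(b) e = (rₐ − rₚ)/(rₐ + rₚ) = (2.8933 × 10^8) / (3.6067 × 10^8) = 0.802201

Final answer:
(a) a = 1.803 × 10^8 m
(b) e = 0.8022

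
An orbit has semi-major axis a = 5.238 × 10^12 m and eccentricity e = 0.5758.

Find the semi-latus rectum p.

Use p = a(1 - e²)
a = 5.238 × 10^12 m
e = 0.5758,  e² = 0.331546,  1 − e² = 0.668454
p = a(1 − e²) = 5.238 × 10^12 m × 0.668454 = 3.50136 × 10^12 m ≈ 3.501 × 10^12 m

Final answer: p = 3.501 × 10^12 m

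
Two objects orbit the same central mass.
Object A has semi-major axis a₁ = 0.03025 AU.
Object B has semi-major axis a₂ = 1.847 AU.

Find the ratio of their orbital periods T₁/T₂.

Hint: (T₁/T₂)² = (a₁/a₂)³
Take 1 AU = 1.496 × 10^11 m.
a₁ = 0.03025 AU = 4.5254 × 10^9 m
a₂ = 1.847 AU = 2.76311 × 10^11 m
a₁/a₂ = 0.0163779
T₁/T₂ = (a₁/a₂)^(3/2) = (0.0163779)^1.5 = 0.00209598

Final answer: T₁/T₂ = 0.002096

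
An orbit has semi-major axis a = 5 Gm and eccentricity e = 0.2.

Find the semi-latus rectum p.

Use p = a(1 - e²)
a = 5 Gm = 5 × 10^9 m
e = 0.2,  e² = 0.04,  1 − e² = 0.96
p = a(1 − e²) = 5 × 10^9 m × 0.96 = 4.8 × 10^9 m ≈ 4.8 Gm

Final answer: p = 4.8 Gm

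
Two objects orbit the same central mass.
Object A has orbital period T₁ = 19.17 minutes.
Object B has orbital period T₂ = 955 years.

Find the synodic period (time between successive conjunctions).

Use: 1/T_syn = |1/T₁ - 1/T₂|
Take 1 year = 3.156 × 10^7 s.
T₁ = 19.17 minutes = 1150.2 s
T₂ = 955 years = 3.01398 × 10^10 s
1/T₁ = 0.000869414 s⁻¹
1/T₂ = 3.31787 × 10^-11 s⁻¹
|1/T₁ − 1/T₂| = 0.000869414 s⁻¹
T_syn = 1 / |1/T₁ − 1/T₂| = 1150.2 s ≈ 19.17 minutes

Final answer: T_syn = 19.17 minutes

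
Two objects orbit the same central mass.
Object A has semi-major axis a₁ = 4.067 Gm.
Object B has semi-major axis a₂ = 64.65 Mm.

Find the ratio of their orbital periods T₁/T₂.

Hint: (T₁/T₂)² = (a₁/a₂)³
a₁ = 4.067 Gm = 4.067 × 10^9 m
a₂ = 64.65 Mm = 6.465 × 10^7 m
a₁/a₂ = 62.908
T₁/T₂ = (a₁/a₂)^(3/2) = (62.908)^1.5 = 498.952

Final answer: T₁/T₂ = 499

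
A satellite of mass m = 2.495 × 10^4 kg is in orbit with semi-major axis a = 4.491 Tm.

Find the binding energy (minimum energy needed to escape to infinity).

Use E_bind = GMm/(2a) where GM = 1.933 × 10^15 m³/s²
a = 4.491 Tm = 4.491 × 10^12 m
GM = 1.933 × 10^15 m³/s²
m = 2.495 × 10^4 kg
GMm = 1.933 × 10^15 × 24950 = 4.82284 × 10^19 m³·kg/s²
2a = 8.982 × 10^12 m
E_bind = GMm/(2a) = 5.36944 × 10^6 J ≈ 5.369 MJ

Final answer: 5.369 MJ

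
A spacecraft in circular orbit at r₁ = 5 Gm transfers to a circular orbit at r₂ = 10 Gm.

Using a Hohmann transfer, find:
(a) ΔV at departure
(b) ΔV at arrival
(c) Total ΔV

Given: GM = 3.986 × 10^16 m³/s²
r₁ = 5 Gm = 5 × 10^9 m
r₂ = 10 Gm = 1 × 10^10 m
GM = 3.986 × 10^16 m³/s²
Transfer ellipse: a_t = (r₁ + r₂)/2 = 7.5 × 10^9 m
Circular speed at r₁: v₁ = √(GM/r₁) = 2823.47 m/s
Transfer speed at r₁ (periapsis): v₁ₜ = √(GM(2/r₁ − 1/a_t)) = 3260.27 m/s
(a) ΔV₁ = v₁ₜ − v₁ = 436.793 m/s ≈ 436.8 m/s
Circular speed at r₂: v₂ = √(GM/r₂) = 1996.5 m/s
Transfer speed at r₂ (apoapsis): v₂ₜ = √(GM(2/r₂ − 1/a_t)) = 1630.13 m/s
(b) ΔV₂ = v₂ − v₂ₜ = 366.364 m/s ≈ 366.4 m/s
(c) ΔV_total = ΔV₁ + ΔV₂ = 803.157 m/s ≈ 803.2 m/s

Final answer:
(a) ΔV₁ = 436.8 m/s
(b) ΔV₂ = 366.4 m/s
(c) ΔV_total = 803.2 m/s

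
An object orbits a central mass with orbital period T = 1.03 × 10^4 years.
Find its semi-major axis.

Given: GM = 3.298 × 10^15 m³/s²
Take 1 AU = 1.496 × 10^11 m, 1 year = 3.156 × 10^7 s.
T = 1.03 × 10^4 years = 3.25068 × 10^11 s
GM = 3.298 × 10^15 m³/s²
Kepler's third law: a³ = GM T² / (4π²)
T² = 1.05669 × 10^23 s²
a³ = (3.298 × 10^15) × (1.05669 × 10^23) / (4π²) = 8.82753 × 10^36 m³
a = (a³)^(1/3) = 2.06671 × 10^12 m ≈ 13.81 AU

Final answer: 13.81 AU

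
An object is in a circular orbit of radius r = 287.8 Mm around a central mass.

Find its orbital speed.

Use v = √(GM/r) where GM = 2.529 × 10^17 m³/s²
r = 287.8 Mm = 2.878 × 10^8 m
GM = 2.529 × 10^17 m³/s²
GM/r = (2.529 × 10^17) / (2.878 × 10^8) = 8.78735 × 10^8 m²/s²
v = √(GM/r) = 29643.5 m/s ≈ 29.64 km/s

Final answer: 29.64 km/s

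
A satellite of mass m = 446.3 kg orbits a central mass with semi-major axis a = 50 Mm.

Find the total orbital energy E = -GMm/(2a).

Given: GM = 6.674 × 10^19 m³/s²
a = 50 Mm = 5 × 10^7 m
GM = 6.674 × 10^19 m³/s²
2a = 1 × 10^8 m
GMm = 6.674 × 10^19 × 446.3 = 2.97861 × 10^22 m³·kg/s²
E = −GMm/(2a) = -2.97861 × 10^14 J ≈ -297.9 TJ

Final answer: -297.9 TJ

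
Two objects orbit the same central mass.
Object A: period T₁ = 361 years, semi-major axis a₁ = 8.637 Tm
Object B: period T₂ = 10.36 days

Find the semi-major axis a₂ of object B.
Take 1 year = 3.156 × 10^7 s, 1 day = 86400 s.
T₁ = 361 years = 1.13932 × 10^10 s
T₂ = 10.36 days = 895104 s
a₁ = 8.637 Tm = 8.637 × 10^12 m
Kepler's third law: (T₂/T₁)² = (a₂/a₁)³  ⇒  a₂ = a₁ (T₂/T₁)^(2/3)
T₂/T₁ = 7.8565 × 10^-5
(T₂/T₁)^(2/3) = 0.00183437
a₂ = 8.637 × 10^12 m × 0.00183437 = 1.58434 × 10^10 m ≈ 15.84 Gm

Final answer: a₂ = 15.84 Gm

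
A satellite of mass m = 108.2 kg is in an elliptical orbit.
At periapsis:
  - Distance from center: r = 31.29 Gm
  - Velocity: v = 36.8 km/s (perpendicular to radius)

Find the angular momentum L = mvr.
r = 31.29 Gm = 3.129 × 10^10 m
v = 36.8 km/s = 36800 m/s
vr = 36800 × 3.129 × 10^10 = 1.15147 × 10^15 m²/s
L = m × vr = 108.2 × 1.15147 × 10^15 = 1.24589 × 10^17 kg·m²/s ≈ 1.246 × 10^17 kg·m²/s

Final answer: L = 1.246 × 10^17 kg·m²/s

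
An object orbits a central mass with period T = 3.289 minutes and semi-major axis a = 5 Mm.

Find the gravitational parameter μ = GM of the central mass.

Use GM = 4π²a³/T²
T = 3.289 minutes = 197.34 s
a = 5 Mm = 5 × 10^6 m
a³ = 1.25 × 10^20 m³
T² = 38943.1 s²
GM = 4π² × (1.25 × 10^20) / 38943.1 = 1.26718 × 10^17 m³/s²
GM ≈ 1.267 × 10^17 m³/s²

Final answer: GM = 1.267 × 10^17 m³/s²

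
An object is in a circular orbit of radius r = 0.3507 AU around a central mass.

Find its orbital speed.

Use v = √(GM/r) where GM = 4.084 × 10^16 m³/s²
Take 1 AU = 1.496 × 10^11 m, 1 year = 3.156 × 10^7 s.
r = 0.3507 AU = 5.24647 × 10^10 m
GM = 4.084 × 10^16 m³/s²
GM/r = (4.084 × 10^16) / (5.24647 × 10^10) = 778428 m²/s²
v = √(GM/r) = 882.286 m/s ≈ 0.1861 AU/year

Final answer: 0.1861 AU/year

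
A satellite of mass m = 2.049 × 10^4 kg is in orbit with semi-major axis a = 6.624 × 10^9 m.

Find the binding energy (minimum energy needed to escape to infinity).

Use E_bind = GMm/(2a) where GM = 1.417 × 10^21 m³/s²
a = 6.624 × 10^9 m
GM = 1.417 × 10^21 m³/s²
m = 2.049 × 10^4 kg
GMm = 1.417 × 10^21 × 20490 = 2.90343 × 10^25 m³·kg/s²
2a = 1.3248 × 10^10 m
E_bind = GMm/(2a) = 2.1916 × 10^15 J ≈ 2.192 PJ

Final answer: 2.192 PJ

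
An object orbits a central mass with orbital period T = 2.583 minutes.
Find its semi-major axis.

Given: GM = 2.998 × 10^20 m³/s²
T = 2.583 minutes = 154.98 s
GM = 2.998 × 10^20 m³/s²
Kepler's third law: a³ = GM T² / (4π²)
T² = 24018.8 s²
a³ = (2.998 × 10^20) × 24018.8 / (4π²) = 1.82399 × 10^23 m³
a = (a³)^(1/3) = 5.67119 × 10^7 m ≈ 5.671 × 10^7 m

Final answer: 5.671 × 10^7 m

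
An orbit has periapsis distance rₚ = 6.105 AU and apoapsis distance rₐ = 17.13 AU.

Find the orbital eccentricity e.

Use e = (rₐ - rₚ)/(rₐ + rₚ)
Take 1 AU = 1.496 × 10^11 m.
rₚ = 6.105 AU = 9.13308 × 10^11 m
rₐ = 17.13 AU = 2.56265 × 10^12 m
rₐ − rₚ = 1.64934 × 10^12 m
rₐ + rₚ = 3.47596 × 10^12 m
e = (rₐ − rₚ)/(rₐ + rₚ) = 0.4745

Final answer: e = 0.4745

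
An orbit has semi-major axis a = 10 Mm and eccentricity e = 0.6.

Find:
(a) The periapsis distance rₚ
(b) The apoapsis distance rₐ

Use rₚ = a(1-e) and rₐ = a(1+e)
a = 10 Mm = 1 × 10^7 m
e = 0.6:  1 − e = 0.4,  1 + e = 1.6
(a) rₚ = a(1 − e) = 1 × 10^7 m × 0.4 = 4 × 10^6 m ≈ 4 Mm
(b) rₐ = a(1 + e) = 1 × 10^7 m × 1.6 = 1.6 × 10^7 m ≈ 16 Mm

Final answer:
(a) rₚ = 4 Mm
(b) rₐ = 16 Mm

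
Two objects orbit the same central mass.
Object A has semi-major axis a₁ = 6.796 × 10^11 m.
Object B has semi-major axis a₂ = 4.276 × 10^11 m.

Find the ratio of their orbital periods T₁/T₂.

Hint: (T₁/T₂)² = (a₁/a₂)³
a₁ = 6.796 × 10^11 m
a₂ = 4.276 × 10^11 m
a₁/a₂ = 1.58934
T₁/T₂ = (a₁/a₂)^(3/2) = (1.58934)^1.5 = 2.00366

Final answer: T₁/T₂ = 2.004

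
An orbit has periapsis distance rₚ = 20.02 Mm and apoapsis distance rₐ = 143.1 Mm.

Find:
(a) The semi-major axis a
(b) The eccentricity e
rₚ = 20.02 Mm = 2.002 × 10^7 m
rₐ = 143.1 Mm = 1.431 × 10^8 m
(a) a = (rₚ + rₐ)/2 = 8.156 × 10^7 m ≈ 81.56 Mm
(b) e = (rₐ − rₚ)/(rₐ + rₚ) = (1.2308 × 10^8) / (1.6312 × 10^8) = 0.754537

Final answer:
(a) a = 81.56 Mm
(b) e = 0.7545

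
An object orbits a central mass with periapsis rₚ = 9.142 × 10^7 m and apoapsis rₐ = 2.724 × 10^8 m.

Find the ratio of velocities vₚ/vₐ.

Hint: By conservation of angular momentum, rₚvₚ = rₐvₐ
rₚ = 9.142 × 10^7 m
rₐ = 2.724 × 10^8 m
rₚvₚ = rₐvₐ  ⇒  vₚ/vₐ = rₐ/rₚ
vₚ/vₐ = (2.724 × 10^8) / (9.142 × 10^7) = 2.97965

Final answer: vₚ/vₐ = 2.98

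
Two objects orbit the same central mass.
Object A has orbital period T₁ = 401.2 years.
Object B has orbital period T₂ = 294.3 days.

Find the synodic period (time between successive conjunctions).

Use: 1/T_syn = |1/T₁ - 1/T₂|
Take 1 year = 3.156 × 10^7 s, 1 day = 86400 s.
T₁ = 401.2 years = 1.26619 × 10^10 s
T₂ = 294.3 days = 2.54275 × 10^7 s
1/T₁ = 7.89773 × 10^-11 s⁻¹
1/T₂ = 3.93275 × 10^-8 s⁻¹
|1/T₁ − 1/T₂| = 3.92485 × 10^-8 s⁻¹
T_syn = 1 / |1/T₁ − 1/T₂| = 2.54787 × 10^7 s ≈ 294.9 days

Final answer: T_syn = 294.9 days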